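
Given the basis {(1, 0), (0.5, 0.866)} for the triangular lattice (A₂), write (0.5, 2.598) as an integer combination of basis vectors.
-b₁ + 3b₂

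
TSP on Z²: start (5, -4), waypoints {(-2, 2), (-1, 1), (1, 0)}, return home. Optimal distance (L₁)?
26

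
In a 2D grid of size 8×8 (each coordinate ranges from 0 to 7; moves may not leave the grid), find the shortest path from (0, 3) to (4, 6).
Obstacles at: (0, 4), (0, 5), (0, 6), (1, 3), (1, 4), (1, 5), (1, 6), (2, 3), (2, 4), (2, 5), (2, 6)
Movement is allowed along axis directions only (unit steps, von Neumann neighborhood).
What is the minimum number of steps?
9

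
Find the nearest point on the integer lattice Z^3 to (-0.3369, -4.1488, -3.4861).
(0, -4, -3)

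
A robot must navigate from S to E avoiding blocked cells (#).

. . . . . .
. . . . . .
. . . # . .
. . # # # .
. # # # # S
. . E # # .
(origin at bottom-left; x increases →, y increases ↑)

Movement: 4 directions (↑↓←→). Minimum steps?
14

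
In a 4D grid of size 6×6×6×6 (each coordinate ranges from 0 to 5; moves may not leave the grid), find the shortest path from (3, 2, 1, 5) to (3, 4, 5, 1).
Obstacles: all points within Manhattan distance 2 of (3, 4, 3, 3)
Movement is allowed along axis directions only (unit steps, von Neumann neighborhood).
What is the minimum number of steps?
10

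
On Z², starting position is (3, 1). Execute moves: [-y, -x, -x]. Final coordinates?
(1, 0)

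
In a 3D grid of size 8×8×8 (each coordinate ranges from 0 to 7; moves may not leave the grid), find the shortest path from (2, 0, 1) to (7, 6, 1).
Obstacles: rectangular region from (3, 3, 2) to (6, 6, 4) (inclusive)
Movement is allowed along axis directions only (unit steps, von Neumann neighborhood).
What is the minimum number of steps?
11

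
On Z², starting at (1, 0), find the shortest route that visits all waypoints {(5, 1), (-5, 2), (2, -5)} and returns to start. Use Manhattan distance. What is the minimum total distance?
34
(one optimal route: (1, 0) → (-5, 2) → (5, 1) → (2, -5) → (1, 0))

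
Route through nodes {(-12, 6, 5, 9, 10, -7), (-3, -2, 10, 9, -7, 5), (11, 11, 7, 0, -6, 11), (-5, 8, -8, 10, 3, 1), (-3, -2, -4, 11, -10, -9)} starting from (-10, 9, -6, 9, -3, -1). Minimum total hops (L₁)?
184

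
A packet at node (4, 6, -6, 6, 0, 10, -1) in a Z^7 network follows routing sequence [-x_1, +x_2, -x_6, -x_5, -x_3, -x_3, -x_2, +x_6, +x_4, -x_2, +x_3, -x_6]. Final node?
(3, 5, -7, 7, -1, 9, -1)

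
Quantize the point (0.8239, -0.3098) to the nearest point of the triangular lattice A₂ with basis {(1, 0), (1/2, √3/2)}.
(1, 0)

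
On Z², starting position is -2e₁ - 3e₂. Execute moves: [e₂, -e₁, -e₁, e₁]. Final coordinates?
(-3, -2)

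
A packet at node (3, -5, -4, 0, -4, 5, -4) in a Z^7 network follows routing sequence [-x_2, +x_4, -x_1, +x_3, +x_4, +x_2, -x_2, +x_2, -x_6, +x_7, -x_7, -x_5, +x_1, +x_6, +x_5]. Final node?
(3, -5, -3, 2, -4, 5, -4)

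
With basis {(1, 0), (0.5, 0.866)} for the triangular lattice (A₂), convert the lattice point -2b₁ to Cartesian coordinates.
(-2, 0)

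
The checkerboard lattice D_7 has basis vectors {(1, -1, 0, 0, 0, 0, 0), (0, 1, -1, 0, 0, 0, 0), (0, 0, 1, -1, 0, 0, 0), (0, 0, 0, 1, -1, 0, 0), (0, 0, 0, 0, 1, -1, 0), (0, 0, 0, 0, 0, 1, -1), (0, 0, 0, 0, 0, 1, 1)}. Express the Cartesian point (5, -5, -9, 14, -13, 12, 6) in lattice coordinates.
5b₁ - 9b₃ + 5b₄ - 8b₅ - b₆ + 5b₇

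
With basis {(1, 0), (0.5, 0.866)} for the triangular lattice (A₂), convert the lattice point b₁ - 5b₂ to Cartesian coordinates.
(-1.5, -4.33)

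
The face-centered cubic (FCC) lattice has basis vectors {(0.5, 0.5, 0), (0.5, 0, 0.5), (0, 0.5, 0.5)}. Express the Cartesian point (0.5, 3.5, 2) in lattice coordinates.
2b₁ - b₂ + 5b₃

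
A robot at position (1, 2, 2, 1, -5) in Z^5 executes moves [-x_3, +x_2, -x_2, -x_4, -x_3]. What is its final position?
(1, 2, 0, 0, -5)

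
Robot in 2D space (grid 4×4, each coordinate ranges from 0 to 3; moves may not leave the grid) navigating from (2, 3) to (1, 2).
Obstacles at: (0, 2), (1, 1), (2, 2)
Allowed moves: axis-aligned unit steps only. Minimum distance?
2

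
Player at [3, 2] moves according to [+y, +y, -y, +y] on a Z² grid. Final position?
(3, 4)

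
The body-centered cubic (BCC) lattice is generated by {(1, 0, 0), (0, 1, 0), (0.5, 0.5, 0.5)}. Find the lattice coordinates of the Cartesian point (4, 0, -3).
7b₁ + 3b₂ - 6b₃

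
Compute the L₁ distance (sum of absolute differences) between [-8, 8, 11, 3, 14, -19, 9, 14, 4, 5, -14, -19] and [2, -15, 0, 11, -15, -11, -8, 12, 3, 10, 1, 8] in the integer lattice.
156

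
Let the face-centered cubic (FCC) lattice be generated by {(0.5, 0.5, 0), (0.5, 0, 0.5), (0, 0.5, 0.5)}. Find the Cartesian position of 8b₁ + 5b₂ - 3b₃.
(6.5, 2.5, 1)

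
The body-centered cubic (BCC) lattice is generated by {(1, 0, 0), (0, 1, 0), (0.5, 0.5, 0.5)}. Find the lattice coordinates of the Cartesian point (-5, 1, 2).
-7b₁ - b₂ + 4b₃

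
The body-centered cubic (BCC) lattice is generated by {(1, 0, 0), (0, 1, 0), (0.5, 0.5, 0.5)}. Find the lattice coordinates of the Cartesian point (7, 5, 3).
4b₁ + 2b₂ + 6b₃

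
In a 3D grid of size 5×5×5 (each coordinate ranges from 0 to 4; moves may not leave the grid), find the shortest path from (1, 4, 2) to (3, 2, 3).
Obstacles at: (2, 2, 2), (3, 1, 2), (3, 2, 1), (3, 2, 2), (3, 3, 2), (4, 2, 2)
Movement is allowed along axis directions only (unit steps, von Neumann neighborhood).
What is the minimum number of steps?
5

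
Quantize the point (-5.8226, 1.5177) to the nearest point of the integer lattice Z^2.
(-6, 2)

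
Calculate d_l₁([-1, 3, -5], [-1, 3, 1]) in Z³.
6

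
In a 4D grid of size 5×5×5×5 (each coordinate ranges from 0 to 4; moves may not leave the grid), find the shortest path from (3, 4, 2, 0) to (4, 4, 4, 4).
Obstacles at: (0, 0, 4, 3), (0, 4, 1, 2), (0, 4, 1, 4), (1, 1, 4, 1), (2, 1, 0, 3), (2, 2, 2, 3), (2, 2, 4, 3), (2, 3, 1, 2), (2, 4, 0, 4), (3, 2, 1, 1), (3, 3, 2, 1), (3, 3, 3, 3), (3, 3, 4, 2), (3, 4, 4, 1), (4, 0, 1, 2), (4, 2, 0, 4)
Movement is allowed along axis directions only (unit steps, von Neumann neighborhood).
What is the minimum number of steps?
7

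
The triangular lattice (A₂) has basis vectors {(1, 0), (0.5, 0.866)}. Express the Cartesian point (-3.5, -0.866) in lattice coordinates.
-3b₁ - b₂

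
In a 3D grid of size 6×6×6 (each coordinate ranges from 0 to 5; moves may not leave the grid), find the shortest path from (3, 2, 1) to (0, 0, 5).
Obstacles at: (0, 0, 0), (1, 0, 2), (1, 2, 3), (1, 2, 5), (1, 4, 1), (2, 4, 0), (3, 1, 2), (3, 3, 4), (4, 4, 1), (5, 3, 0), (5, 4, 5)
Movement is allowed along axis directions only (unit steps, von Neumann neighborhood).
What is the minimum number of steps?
9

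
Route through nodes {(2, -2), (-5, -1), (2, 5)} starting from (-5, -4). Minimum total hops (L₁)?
18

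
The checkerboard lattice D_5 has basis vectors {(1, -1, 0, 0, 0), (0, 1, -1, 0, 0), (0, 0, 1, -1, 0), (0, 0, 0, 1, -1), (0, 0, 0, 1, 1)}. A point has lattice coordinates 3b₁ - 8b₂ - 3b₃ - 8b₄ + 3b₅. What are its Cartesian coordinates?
(3, -11, 5, -2, 11)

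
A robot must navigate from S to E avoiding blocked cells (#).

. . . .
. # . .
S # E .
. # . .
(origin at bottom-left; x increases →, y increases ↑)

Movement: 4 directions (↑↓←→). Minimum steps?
6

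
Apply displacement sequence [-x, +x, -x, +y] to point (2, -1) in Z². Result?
(1, 0)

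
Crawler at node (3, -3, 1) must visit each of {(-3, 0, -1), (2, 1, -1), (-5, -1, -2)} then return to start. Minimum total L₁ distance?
30
(one optimal route: (3, -3, 1) → (2, 1, -1) → (-3, 0, -1) → (-5, -1, -2) → (3, -3, 1))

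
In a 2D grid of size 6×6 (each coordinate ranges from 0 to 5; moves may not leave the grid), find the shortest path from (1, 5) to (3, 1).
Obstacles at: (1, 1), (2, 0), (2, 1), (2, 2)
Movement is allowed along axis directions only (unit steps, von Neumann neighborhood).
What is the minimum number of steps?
6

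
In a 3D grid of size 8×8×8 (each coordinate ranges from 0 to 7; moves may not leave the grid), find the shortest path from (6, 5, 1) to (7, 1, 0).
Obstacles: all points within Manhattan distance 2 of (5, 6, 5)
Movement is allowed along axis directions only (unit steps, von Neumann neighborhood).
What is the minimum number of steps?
6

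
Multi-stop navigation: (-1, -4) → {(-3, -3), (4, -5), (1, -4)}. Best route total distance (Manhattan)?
12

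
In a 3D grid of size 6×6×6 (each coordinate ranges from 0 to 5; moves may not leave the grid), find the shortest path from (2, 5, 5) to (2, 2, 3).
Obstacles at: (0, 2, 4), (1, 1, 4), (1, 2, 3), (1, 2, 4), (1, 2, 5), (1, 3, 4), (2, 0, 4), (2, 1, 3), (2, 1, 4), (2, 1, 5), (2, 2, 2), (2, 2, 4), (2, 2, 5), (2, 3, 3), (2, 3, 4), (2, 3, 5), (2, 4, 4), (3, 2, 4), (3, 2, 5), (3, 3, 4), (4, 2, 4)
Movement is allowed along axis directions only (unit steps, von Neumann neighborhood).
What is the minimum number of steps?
7
(one shortest path: (2, 5, 5) → (3, 5, 5) → (3, 4, 5) → (3, 4, 4) → (3, 4, 3) → (3, 3, 3) → (3, 2, 3) → (2, 2, 3))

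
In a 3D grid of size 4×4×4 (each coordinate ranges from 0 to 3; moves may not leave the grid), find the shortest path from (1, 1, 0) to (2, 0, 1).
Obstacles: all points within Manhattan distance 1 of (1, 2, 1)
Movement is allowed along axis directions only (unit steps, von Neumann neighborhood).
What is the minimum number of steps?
3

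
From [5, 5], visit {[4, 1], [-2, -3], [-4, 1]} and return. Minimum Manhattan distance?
34
(one optimal route: (5, 5) → (4, 1) → (-2, -3) → (-4, 1) → (5, 5))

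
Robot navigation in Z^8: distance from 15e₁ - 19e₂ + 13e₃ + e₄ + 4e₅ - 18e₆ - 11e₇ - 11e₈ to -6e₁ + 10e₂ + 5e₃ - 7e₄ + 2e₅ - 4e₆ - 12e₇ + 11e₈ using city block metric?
105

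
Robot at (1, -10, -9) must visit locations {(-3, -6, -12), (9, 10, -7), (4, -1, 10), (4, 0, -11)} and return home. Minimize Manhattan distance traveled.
108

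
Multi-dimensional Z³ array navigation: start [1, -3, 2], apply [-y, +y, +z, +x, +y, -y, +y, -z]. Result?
(2, -2, 2)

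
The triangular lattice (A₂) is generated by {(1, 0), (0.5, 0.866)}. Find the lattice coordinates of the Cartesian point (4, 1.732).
3b₁ + 2b₂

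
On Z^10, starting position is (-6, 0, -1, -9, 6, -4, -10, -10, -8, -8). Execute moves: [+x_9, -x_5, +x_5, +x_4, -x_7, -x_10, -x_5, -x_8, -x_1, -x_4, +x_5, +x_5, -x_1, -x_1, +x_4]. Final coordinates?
(-9, 0, -1, -8, 7, -4, -11, -11, -7, -9)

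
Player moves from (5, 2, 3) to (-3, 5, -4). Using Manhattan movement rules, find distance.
18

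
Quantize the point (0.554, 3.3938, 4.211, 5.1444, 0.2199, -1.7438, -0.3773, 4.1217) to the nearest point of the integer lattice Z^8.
(1, 3, 4, 5, 0, -2, 0, 4)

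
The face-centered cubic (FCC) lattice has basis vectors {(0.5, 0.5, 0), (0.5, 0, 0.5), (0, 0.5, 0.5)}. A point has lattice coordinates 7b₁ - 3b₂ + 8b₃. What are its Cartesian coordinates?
(2, 7.5, 2.5)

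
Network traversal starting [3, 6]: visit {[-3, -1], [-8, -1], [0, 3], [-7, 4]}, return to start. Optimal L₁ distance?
36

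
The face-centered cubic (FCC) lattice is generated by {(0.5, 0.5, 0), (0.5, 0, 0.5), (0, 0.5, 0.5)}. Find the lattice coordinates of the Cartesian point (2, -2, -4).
4b₁ - 8b₃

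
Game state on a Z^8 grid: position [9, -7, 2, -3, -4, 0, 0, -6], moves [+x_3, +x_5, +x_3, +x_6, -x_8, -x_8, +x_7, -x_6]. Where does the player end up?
(9, -7, 4, -3, -3, 0, 1, -8)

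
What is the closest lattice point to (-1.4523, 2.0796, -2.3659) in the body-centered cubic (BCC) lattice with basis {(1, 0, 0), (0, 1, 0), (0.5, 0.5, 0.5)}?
(-1.5, 2.5, -2.5)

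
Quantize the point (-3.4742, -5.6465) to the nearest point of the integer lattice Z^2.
(-3, -6)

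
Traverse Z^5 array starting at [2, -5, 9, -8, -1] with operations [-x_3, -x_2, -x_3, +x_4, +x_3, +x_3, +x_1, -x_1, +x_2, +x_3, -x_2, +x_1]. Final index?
(3, -6, 10, -7, -1)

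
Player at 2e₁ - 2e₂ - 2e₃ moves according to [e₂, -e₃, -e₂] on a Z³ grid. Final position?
(2, -2, -3)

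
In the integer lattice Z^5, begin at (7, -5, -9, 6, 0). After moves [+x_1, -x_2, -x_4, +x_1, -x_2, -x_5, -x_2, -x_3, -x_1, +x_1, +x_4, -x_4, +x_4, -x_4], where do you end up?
(9, -8, -10, 5, -1)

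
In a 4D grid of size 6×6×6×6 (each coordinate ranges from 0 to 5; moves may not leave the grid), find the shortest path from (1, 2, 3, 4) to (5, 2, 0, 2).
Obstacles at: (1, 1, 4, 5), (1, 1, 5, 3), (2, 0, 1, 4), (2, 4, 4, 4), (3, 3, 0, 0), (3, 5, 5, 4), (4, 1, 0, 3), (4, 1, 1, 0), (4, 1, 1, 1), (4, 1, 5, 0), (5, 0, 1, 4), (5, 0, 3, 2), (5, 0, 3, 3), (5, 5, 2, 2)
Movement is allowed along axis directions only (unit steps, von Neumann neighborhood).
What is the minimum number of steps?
9
(one shortest path: (1, 2, 3, 4) → (2, 2, 3, 4) → (3, 2, 3, 4) → (4, 2, 3, 4) → (5, 2, 3, 4) → (5, 2, 2, 4) → (5, 2, 1, 4) → (5, 2, 0, 4) → (5, 2, 0, 3) → (5, 2, 0, 2))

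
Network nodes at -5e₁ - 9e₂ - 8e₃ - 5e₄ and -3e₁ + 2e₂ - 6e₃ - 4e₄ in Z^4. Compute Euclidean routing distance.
11.4018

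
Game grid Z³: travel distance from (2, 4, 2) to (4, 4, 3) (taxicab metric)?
3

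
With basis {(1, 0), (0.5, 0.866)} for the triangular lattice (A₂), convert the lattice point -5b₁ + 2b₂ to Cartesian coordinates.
(-4, 1.732)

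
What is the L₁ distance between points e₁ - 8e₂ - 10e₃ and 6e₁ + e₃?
24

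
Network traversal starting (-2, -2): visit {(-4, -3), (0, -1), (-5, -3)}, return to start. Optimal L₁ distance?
14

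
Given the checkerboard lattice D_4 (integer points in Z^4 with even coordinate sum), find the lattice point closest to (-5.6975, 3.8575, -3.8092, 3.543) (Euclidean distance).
(-6, 4, -4, 4)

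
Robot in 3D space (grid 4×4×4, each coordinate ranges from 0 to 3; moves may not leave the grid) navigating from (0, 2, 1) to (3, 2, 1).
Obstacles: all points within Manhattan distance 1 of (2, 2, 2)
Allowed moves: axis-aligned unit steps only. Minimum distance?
5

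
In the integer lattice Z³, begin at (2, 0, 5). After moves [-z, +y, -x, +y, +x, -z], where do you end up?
(2, 2, 3)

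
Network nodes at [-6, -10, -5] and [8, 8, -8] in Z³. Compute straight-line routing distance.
23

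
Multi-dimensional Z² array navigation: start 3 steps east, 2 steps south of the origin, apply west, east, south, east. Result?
(4, -3)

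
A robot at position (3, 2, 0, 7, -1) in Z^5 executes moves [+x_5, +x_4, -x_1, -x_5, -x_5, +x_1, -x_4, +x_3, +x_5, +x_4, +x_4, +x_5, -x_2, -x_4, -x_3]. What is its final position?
(3, 1, 0, 8, 0)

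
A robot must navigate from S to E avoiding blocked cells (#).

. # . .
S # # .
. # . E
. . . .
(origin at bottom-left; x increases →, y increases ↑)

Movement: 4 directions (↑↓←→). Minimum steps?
6
(one shortest path: (0, 2) → (0, 1) → (0, 0) → (1, 0) → (2, 0) → (3, 0) → (3, 1))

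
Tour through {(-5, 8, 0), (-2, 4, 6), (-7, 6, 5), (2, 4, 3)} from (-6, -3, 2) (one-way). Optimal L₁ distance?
38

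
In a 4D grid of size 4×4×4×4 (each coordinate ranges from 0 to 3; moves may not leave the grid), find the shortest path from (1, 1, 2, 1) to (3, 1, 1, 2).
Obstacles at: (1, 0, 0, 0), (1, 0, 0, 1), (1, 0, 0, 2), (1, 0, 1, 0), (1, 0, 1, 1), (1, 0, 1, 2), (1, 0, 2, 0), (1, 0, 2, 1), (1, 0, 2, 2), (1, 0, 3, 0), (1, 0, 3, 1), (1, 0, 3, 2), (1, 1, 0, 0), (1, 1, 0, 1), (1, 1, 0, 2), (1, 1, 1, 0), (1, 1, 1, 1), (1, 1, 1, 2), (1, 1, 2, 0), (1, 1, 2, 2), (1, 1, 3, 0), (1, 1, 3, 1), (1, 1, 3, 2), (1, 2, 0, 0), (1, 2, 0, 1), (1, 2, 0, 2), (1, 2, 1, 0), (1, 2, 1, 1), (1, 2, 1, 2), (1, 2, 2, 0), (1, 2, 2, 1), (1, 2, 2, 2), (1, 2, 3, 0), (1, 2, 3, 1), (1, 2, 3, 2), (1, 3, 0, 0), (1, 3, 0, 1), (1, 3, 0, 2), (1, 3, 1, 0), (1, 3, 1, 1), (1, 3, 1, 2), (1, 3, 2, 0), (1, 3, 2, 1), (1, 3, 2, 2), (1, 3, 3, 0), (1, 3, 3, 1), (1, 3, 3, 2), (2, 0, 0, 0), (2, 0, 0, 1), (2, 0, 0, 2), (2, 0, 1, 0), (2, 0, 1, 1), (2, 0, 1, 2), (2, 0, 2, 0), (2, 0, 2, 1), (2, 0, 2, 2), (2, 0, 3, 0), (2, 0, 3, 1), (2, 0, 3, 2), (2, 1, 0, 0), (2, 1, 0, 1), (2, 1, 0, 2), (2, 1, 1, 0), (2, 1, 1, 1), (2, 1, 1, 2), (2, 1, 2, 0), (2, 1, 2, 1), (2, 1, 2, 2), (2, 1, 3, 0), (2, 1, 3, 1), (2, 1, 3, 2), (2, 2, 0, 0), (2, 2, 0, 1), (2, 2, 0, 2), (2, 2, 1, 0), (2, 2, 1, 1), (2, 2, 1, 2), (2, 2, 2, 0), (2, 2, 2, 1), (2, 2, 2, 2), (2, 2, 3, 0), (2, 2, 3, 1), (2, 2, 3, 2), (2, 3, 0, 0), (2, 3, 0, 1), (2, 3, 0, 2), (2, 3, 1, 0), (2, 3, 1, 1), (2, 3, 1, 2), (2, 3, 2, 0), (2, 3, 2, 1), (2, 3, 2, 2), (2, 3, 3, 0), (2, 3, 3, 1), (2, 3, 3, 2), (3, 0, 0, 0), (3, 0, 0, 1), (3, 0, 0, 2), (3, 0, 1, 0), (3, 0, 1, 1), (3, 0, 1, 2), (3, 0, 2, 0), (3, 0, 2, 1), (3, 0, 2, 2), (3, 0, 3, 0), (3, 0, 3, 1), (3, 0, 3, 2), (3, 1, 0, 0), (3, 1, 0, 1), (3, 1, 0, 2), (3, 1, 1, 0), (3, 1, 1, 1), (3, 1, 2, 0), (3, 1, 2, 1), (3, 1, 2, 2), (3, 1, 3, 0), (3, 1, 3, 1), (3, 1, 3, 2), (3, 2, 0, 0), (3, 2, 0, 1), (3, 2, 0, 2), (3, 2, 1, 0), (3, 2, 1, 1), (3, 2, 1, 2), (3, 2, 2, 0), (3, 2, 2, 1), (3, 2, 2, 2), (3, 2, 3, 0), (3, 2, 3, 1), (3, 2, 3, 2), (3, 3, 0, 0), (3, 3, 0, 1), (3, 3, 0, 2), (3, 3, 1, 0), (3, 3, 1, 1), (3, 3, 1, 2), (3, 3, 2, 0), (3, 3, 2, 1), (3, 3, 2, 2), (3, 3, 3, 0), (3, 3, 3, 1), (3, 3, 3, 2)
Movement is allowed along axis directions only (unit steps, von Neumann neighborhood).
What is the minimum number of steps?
8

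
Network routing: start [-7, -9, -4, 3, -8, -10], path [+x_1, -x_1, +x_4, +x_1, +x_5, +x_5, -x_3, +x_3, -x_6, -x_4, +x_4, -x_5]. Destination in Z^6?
(-6, -9, -4, 4, -7, -11)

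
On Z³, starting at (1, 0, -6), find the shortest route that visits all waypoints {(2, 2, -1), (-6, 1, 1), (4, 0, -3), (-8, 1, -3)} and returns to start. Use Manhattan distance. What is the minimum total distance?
42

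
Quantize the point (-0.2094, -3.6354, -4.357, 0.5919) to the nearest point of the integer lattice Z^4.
(0, -4, -4, 1)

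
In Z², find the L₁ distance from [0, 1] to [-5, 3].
7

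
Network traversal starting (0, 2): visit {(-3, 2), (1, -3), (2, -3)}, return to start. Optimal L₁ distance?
20
(one optimal route: (0, 2) → (-3, 2) → (1, -3) → (2, -3) → (0, 2))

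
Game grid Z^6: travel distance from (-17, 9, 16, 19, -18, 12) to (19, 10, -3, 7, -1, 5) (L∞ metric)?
36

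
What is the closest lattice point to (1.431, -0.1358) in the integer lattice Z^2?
(1, 0)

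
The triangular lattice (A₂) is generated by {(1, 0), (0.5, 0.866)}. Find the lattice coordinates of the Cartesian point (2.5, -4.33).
5b₁ - 5b₂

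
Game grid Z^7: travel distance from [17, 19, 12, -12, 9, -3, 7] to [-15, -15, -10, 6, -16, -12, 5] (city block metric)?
142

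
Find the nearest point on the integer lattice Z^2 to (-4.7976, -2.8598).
(-5, -3)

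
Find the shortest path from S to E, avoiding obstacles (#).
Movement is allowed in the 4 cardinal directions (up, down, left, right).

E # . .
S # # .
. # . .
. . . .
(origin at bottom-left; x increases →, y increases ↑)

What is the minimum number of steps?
1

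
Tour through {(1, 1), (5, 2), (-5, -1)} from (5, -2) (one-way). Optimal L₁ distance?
17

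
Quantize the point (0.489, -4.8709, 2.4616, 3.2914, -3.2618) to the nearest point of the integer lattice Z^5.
(0, -5, 2, 3, -3)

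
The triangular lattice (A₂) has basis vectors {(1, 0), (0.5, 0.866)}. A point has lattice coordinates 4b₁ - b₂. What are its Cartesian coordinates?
(3.5, -0.866)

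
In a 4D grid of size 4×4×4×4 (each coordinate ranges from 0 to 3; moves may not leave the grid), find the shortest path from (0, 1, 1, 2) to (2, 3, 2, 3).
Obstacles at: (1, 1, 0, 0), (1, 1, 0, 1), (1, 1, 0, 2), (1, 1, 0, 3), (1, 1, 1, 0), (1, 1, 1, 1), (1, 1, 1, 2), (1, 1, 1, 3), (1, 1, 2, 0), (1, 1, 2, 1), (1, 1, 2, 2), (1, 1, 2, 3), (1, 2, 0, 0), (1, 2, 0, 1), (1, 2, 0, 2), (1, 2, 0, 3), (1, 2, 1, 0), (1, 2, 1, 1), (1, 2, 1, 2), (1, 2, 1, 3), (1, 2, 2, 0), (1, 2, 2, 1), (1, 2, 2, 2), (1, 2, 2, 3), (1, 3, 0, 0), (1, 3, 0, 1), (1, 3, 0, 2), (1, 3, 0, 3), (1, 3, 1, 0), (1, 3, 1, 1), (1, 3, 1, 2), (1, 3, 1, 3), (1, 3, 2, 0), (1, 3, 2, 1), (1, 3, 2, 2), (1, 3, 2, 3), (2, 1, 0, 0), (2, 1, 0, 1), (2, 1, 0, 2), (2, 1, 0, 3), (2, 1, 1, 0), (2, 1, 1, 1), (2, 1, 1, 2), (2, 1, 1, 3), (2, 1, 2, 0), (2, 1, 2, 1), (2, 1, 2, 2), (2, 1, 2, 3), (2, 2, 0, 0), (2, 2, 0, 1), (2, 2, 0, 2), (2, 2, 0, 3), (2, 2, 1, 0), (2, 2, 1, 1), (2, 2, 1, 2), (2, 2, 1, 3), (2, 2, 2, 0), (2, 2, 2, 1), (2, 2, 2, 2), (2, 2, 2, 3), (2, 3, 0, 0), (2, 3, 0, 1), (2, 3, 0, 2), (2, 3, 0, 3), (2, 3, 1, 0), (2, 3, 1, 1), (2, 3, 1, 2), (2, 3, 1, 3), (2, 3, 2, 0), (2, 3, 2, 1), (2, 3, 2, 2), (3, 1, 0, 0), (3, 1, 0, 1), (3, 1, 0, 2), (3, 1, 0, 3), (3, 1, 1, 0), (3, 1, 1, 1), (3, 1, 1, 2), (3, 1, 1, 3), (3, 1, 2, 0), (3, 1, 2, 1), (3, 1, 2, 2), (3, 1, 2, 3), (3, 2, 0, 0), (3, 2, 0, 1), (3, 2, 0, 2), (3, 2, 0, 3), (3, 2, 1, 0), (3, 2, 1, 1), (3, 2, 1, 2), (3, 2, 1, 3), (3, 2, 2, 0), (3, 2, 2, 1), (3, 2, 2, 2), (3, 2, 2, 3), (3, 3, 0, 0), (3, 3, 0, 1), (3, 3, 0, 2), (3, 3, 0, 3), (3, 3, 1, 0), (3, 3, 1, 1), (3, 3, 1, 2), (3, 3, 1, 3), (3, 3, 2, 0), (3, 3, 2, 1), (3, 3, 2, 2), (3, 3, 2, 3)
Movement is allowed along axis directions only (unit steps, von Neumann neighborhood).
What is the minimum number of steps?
8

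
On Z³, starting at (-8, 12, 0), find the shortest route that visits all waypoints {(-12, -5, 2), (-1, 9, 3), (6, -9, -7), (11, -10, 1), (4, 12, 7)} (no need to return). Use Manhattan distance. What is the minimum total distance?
100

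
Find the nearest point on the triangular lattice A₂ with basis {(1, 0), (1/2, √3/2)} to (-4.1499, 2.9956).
(-4, 3.464)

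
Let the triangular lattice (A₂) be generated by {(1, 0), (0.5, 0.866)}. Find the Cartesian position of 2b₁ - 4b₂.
(0, -3.464)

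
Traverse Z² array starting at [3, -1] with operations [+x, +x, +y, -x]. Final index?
(4, 0)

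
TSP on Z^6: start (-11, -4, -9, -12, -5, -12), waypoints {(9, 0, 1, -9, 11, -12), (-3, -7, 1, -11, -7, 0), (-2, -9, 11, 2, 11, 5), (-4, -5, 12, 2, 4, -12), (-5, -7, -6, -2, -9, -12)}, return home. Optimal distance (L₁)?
238
(one optimal route: (-11, -4, -9, -12, -5, -12) → (9, 0, 1, -9, 11, -12) → (-4, -5, 12, 2, 4, -12) → (-2, -9, 11, 2, 11, 5) → (-3, -7, 1, -11, -7, 0) → (-5, -7, -6, -2, -9, -12) → (-11, -4, -9, -12, -5, -12))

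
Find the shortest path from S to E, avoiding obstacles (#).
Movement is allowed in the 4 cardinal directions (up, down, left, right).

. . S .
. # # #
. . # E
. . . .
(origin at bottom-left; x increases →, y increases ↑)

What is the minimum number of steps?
9
(one shortest path: (2, 3) → (1, 3) → (0, 3) → (0, 2) → (0, 1) → (1, 1) → (1, 0) → (2, 0) → (3, 0) → (3, 1))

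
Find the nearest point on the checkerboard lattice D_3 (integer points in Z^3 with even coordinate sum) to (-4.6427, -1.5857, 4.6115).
(-5, -2, 5)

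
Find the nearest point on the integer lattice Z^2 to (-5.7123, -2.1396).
(-6, -2)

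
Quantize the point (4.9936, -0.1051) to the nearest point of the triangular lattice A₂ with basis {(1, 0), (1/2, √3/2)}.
(5, 0)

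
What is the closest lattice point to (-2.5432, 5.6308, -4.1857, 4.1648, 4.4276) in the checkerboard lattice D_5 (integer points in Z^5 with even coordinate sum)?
(-2, 6, -4, 4, 4)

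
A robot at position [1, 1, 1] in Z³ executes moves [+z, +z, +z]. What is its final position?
(1, 1, 4)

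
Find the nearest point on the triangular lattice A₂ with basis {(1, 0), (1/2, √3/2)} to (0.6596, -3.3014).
(1, -3.464)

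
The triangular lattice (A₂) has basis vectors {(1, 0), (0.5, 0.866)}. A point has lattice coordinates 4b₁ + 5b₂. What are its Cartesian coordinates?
(6.5, 4.33)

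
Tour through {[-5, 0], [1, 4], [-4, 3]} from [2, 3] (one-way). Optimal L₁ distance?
12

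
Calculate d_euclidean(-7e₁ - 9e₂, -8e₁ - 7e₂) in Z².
2.23607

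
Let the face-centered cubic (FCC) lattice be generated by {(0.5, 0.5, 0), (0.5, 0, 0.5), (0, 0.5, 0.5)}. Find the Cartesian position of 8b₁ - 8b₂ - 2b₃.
(0, 3, -5)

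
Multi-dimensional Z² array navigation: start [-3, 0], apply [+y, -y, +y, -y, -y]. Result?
(-3, -1)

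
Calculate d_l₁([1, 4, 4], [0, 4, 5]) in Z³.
2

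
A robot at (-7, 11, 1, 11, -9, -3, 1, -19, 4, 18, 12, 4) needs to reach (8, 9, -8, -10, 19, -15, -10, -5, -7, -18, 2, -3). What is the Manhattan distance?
176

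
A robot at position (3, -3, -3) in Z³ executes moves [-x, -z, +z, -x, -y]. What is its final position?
(1, -4, -3)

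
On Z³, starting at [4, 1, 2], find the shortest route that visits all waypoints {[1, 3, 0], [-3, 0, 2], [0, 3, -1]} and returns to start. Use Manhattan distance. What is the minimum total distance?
26
(one optimal route: (4, 1, 2) → (1, 3, 0) → (0, 3, -1) → (-3, 0, 2) → (4, 1, 2))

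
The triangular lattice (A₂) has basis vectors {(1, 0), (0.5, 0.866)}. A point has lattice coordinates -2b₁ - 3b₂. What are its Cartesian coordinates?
(-3.5, -2.598)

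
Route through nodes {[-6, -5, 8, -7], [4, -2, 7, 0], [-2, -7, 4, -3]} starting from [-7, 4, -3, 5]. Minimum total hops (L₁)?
63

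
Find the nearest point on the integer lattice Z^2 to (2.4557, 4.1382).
(2, 4)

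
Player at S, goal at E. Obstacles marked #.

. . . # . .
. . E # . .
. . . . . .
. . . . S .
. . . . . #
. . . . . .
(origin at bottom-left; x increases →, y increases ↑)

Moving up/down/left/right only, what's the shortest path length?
4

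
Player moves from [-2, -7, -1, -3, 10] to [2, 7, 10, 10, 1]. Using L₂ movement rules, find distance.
24.1454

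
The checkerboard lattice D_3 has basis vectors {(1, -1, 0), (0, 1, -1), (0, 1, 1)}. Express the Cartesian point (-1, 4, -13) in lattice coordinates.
-b₁ + 8b₂ - 5b₃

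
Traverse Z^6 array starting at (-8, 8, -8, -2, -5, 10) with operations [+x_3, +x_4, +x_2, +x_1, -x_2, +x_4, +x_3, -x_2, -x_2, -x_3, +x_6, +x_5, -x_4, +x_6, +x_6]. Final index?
(-7, 6, -7, -1, -4, 13)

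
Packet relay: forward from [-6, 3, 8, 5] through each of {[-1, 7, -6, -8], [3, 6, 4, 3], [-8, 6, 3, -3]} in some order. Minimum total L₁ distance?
58
(one optimal route: (-6, 3, 8, 5) → (3, 6, 4, 3) → (-8, 6, 3, -3) → (-1, 7, -6, -8))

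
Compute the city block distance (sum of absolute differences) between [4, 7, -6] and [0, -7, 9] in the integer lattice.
33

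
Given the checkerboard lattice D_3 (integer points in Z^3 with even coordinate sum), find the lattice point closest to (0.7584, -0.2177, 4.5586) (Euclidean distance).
(1, 0, 5)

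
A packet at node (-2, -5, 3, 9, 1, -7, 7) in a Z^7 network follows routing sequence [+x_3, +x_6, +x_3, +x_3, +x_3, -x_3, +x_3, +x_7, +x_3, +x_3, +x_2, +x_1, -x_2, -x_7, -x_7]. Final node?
(-1, -5, 9, 9, 1, -6, 6)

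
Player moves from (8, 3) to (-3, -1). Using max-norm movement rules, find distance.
11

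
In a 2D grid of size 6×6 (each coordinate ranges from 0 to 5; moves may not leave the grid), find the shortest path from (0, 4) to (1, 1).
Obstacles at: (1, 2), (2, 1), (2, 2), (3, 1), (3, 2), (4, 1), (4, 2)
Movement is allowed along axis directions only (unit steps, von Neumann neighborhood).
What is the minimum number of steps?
4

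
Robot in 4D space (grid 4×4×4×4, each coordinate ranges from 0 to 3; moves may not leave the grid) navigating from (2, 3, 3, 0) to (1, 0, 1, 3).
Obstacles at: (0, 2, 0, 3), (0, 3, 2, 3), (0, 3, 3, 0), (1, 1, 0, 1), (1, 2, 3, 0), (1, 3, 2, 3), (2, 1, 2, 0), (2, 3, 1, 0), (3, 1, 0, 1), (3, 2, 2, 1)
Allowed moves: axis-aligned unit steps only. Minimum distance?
9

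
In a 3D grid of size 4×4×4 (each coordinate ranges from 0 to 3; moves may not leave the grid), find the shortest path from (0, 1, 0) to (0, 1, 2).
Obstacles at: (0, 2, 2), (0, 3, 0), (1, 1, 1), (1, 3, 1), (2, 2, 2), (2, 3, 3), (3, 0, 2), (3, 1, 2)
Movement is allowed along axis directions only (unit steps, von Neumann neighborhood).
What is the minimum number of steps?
2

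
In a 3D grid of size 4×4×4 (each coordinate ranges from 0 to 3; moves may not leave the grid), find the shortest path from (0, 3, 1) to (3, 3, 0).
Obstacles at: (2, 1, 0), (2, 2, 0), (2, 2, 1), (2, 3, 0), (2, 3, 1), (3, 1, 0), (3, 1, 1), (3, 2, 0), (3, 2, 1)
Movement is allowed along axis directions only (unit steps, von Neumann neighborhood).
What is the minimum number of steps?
6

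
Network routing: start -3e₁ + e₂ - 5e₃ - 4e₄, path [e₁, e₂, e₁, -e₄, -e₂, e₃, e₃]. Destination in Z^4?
(-1, 1, -3, -5)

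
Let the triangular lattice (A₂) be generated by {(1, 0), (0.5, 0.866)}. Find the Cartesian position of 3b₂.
(1.5, 2.598)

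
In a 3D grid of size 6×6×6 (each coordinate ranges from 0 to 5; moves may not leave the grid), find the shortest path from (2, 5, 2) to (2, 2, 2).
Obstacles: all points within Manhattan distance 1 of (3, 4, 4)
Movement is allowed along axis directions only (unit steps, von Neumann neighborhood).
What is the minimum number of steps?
3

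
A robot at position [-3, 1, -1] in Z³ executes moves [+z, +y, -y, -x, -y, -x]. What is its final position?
(-5, 0, 0)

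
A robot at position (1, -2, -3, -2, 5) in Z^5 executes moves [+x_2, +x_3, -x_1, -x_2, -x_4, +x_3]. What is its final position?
(0, -2, -1, -3, 5)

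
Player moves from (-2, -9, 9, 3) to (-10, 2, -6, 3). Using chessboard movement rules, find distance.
15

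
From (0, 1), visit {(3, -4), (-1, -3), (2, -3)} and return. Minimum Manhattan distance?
18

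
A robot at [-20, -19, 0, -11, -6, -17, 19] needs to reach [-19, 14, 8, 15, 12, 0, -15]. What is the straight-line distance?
59.9917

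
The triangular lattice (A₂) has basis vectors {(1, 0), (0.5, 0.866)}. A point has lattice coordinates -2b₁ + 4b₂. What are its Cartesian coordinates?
(0, 3.464)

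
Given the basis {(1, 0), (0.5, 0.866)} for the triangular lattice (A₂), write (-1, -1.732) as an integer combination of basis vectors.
-2b₂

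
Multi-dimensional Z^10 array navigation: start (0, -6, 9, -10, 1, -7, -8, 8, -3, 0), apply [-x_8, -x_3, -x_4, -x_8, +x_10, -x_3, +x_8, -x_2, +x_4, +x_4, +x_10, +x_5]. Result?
(0, -7, 7, -9, 2, -7, -8, 7, -3, 2)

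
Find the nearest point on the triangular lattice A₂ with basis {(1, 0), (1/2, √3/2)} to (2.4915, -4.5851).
(2.5, -4.33)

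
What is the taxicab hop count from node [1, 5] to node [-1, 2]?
5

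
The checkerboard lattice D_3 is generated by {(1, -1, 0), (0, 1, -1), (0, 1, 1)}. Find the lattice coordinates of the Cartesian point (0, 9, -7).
8b₂ + b₃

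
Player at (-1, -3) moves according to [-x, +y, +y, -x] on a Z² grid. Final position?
(-3, -1)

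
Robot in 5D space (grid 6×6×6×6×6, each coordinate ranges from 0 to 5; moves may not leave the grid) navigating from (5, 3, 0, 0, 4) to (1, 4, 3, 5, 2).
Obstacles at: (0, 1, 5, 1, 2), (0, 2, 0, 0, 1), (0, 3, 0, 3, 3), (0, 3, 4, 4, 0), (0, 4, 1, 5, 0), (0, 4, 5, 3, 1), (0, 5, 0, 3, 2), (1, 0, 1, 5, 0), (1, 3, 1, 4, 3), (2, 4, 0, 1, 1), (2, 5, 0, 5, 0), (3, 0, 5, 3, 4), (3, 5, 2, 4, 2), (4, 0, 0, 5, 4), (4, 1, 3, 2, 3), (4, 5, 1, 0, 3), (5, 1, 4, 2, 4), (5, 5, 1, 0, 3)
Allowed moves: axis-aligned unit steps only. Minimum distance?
15
(one shortest path: (5, 3, 0, 0, 4) → (4, 3, 0, 0, 4) → (3, 3, 0, 0, 4) → (2, 3, 0, 0, 4) → (1, 3, 0, 0, 4) → (1, 4, 0, 0, 4) → (1, 4, 1, 0, 4) → (1, 4, 2, 0, 4) → (1, 4, 3, 0, 4) → (1, 4, 3, 1, 4) → (1, 4, 3, 2, 4) → (1, 4, 3, 3, 4) → (1, 4, 3, 4, 4) → (1, 4, 3, 5, 4) → (1, 4, 3, 5, 3) → (1, 4, 3, 5, 2))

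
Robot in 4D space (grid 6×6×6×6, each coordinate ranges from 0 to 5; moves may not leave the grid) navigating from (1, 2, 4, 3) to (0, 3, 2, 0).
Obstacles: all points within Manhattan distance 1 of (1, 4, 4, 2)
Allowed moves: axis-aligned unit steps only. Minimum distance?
7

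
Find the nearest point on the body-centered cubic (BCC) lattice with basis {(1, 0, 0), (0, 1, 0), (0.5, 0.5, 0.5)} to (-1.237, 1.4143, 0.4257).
(-1.5, 1.5, 0.5)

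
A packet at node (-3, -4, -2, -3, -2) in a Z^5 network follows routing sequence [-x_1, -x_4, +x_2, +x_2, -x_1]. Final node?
(-5, -2, -2, -4, -2)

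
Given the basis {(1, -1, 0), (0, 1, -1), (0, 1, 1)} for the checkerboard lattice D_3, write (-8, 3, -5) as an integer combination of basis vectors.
-8b₁ - 5b₃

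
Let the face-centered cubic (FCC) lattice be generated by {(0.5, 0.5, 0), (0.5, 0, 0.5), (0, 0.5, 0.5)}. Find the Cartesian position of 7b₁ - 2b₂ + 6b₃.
(2.5, 6.5, 2)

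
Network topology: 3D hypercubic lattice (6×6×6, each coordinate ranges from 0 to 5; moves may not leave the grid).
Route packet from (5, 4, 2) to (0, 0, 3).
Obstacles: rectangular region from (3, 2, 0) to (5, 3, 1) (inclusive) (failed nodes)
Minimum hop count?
10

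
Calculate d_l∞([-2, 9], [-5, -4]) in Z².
13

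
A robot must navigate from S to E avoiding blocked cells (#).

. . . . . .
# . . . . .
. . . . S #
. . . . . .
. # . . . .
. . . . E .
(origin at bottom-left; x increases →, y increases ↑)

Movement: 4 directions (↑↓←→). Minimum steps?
3
(one shortest path: (4, 3) → (4, 2) → (4, 1) → (4, 0))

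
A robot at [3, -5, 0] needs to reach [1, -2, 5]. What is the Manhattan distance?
10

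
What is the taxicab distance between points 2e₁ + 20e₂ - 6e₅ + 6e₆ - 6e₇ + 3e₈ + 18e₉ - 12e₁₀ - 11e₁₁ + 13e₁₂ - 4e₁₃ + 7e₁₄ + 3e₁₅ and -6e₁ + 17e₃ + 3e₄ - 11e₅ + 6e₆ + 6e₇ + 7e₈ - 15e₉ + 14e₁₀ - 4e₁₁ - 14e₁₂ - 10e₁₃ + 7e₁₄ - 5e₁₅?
176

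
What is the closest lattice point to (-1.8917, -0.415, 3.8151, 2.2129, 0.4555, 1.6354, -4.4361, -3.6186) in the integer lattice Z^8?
(-2, 0, 4, 2, 0, 2, -4, -4)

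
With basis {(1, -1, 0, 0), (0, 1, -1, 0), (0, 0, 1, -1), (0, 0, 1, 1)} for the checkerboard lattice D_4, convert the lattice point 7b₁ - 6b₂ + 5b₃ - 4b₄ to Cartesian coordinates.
(7, -13, 7, -9)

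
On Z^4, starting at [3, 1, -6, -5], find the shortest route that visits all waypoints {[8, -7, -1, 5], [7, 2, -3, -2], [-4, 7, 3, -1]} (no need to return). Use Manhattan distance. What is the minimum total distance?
66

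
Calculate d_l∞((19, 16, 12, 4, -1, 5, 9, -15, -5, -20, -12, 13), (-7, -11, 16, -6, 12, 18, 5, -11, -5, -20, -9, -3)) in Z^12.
27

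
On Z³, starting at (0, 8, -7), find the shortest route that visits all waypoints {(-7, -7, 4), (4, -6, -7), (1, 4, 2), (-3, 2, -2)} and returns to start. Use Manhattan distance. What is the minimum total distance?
84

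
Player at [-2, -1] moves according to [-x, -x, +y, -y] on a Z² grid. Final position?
(-4, -1)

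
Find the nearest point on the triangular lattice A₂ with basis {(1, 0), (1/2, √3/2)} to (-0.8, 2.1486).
(-1, 1.732)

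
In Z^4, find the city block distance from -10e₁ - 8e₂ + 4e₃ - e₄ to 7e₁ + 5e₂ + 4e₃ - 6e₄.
35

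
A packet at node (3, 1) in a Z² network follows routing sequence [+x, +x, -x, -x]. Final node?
(3, 1)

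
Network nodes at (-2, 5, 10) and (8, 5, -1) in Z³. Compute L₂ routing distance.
14.8661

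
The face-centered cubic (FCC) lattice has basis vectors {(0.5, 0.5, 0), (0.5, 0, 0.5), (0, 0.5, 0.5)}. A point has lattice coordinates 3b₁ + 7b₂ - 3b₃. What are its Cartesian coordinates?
(5, 0, 2)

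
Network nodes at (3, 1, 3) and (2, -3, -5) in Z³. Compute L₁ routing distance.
13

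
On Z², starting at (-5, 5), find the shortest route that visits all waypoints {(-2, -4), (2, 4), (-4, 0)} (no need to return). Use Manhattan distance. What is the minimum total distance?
24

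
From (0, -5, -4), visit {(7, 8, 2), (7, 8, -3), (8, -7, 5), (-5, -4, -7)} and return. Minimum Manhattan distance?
80
(one optimal route: (0, -5, -4) → (8, -7, 5) → (7, 8, 2) → (7, 8, -3) → (-5, -4, -7) → (0, -5, -4))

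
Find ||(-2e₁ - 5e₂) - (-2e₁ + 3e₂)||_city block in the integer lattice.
8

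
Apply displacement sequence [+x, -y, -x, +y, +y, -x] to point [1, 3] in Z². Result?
(0, 4)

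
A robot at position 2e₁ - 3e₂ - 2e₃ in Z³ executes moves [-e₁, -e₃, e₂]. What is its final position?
(1, -2, -3)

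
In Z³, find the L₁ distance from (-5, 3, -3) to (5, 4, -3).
11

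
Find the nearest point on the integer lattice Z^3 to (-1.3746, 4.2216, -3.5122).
(-1, 4, -4)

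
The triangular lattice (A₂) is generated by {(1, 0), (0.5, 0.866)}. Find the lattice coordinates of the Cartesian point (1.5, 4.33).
-b₁ + 5b₂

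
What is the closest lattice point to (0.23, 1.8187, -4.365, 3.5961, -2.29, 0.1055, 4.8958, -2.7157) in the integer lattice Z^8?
(0, 2, -4, 4, -2, 0, 5, -3)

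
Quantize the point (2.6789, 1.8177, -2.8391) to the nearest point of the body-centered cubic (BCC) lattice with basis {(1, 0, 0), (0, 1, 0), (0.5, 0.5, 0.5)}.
(3, 2, -3)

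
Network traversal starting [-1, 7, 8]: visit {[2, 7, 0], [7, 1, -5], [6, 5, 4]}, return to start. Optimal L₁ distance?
54
(one optimal route: (-1, 7, 8) → (2, 7, 0) → (7, 1, -5) → (6, 5, 4) → (-1, 7, 8))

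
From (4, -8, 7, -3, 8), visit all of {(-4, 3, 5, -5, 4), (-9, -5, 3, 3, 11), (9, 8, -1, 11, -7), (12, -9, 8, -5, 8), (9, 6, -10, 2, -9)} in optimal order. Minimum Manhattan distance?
156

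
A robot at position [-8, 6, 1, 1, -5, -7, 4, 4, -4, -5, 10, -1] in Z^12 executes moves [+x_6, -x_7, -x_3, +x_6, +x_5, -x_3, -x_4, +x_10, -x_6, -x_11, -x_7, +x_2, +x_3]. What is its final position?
(-8, 7, 0, 0, -4, -6, 2, 4, -4, -4, 9, -1)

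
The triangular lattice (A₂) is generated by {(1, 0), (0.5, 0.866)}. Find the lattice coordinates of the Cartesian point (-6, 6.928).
-10b₁ + 8b₂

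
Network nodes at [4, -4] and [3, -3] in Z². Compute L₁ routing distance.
2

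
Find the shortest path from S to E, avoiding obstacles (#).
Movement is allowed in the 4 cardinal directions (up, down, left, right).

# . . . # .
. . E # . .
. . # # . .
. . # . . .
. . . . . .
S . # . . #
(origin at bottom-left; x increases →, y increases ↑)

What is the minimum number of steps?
6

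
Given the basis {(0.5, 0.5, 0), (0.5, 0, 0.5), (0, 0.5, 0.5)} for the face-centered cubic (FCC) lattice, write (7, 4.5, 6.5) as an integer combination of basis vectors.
5b₁ + 9b₂ + 4b₃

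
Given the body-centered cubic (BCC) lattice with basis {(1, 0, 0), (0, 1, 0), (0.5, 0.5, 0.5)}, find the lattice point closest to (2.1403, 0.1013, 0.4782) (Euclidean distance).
(2, 0, 0)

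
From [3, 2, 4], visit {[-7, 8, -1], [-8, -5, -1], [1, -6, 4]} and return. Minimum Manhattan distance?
60
(one optimal route: (3, 2, 4) → (-7, 8, -1) → (-8, -5, -1) → (1, -6, 4) → (3, 2, 4))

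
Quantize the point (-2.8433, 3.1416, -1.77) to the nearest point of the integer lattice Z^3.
(-3, 3, -2)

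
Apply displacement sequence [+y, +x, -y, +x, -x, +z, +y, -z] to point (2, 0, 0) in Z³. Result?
(3, 1, 0)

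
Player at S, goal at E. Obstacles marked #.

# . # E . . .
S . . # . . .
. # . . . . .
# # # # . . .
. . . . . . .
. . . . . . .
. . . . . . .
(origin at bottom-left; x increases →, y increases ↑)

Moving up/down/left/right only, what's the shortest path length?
8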